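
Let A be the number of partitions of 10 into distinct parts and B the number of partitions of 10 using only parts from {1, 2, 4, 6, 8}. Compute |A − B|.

8

Partitions of 10 into distinct parts: 10.
Partitions of 10 using only parts from {1, 2, 4, 6, 8}: 18.
|10 − 18| = 8.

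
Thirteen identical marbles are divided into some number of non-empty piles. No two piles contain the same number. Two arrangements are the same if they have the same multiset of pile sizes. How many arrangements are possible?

18

Enumerating:
13
12, 1
11, 2
10, 3
10, 2, 1
9, 4
9, 3, 1
8, 5
8, 4, 1
8, 3, 2
7, 6
7, 5, 1
7, 4, 2
7, 3, 2, 1
6, 5, 2
6, 4, 3
6, 4, 2, 1
5, 4, 3, 1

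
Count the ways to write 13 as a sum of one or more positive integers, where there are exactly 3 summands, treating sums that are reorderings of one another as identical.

14

Enumerating:
11,1,1
10,2,1
9,3,1
9,2,2
8,4,1
8,3,2
7,5,1
7,4,2
7,3,3
6,6,1
6,5,2
6,4,3
5,5,3
5,4,4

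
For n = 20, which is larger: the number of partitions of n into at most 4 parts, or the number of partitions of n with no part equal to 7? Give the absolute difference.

418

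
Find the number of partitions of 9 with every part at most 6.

26

There are too many to list fully; the first 12 (by largest part) are:
6, 3
6, 2, 1
6, 1, 1, 1
5, 4
5, 3, 1
5, 2, 2
5, 2, 1, 1
5, 1, 1, 1, 1
4, 4, 1
4, 3, 2
4, 3, 1, 1
4, 2, 2, 1
…and 14 more, for 26 total.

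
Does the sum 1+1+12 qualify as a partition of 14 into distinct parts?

No

The parts sum to 14, and the condition 'all summands are distinct' is violated.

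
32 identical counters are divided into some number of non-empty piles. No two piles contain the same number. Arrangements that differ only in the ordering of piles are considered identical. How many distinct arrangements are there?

390

Systematic enumeration (by largest part, then next-largest, …) yields 390.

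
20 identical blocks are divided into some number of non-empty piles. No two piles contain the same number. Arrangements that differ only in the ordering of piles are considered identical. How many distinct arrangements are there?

64

A partial list (first 12 by largest part):
20
19+1
18+2
17+3
17+2+1
16+4
16+3+1
15+5
15+4+1
15+3+2
14+6
14+5+1
…and 52 more, for 64 total.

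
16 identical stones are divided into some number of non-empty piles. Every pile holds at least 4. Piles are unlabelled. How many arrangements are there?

Enumerating:
16
12 + 4
11 + 5
10 + 6
9 + 7
8 + 8
8 + 4 + 4
7 + 5 + 4
6 + 6 + 4
6 + 5 + 5
4 + 4 + 4 + 4
That's 11 in total.

11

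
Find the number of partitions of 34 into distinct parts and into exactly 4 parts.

A full systematic count gives 169.

169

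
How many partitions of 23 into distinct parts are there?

Counting exhaustively, 104 partitions satisfy the conditions.

104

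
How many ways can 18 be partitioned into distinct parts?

A partial list (first 12 by largest part):
18
1+17
2+16
3+15
1+2+15
4+14
1+3+14
5+13
1+4+13
2+3+13
6+12
1+5+12
…and 34 more, for 46 total.

46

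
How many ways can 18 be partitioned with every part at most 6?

A full systematic count gives 199.

199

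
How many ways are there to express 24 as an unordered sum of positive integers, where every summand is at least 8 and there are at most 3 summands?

7

Enumerating:
24
8,16
9,15
10,14
11,13
12,12
8,8,8
Counting gives 7.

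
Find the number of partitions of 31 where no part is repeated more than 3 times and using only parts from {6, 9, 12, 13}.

Enumerating:
6, 12, 13
9, 9, 13
6, 6, 6, 13
Counting gives 3.

3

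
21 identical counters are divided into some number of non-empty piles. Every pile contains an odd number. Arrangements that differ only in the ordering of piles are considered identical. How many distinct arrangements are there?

76

Direct enumeration gives 76 partitions.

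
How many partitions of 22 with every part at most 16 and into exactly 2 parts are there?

They are:
16+6
15+7
14+8
13+9
12+10
11+11
That's 6 in total.

6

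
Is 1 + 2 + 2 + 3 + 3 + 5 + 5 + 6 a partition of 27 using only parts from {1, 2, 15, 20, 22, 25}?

The parts sum to 27, and the condition 'each summand belongs to {1, 2, 15, 20, 22, 25}' is violated.

No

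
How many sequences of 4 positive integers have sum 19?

816

Place 3 bars in the 18 internal gaps of a row of 19 dots: C(18,3) = 816.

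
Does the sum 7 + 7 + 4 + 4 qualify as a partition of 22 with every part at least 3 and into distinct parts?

No

The parts sum to 22, and the condition 'all summands are distinct' is violated.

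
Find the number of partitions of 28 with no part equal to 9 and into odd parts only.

168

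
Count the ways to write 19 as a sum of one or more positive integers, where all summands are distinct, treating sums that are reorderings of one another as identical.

54

A partial list (first 12 by largest part):
19
18, 1
17, 2
16, 3
16, 2, 1
15, 4
15, 3, 1
14, 5
14, 4, 1
14, 3, 2
13, 6
13, 5, 1
…and 42 more, for 54 total.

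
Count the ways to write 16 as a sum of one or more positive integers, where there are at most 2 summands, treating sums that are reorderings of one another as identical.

Enumerating:
16
15 + 1
14 + 2
13 + 3
12 + 4
11 + 5
10 + 6
9 + 7
8 + 8

9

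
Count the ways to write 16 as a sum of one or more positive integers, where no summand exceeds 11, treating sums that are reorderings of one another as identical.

Direct enumeration gives 219 partitions.

219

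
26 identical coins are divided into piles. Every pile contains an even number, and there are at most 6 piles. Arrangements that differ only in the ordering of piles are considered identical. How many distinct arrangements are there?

There are 71 such partitions.

71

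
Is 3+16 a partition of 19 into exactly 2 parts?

The parts sum to 19, and the condition 'there are exactly 2 summands' holds.

Yes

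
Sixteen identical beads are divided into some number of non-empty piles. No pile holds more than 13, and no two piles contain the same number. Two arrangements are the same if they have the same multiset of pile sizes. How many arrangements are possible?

29

A partial list (first 12 by largest part):
13+3
13+2+1
12+4
12+3+1
11+5
11+4+1
11+3+2
10+6
10+5+1
10+4+2
10+3+2+1
9+7
…and 17 more, for 29 total.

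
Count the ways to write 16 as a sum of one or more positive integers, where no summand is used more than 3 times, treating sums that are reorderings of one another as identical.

132

Counting exhaustively, 132 partitions satisfy the conditions.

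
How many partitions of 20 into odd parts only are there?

There are too many to list fully; the first 12 (by largest part) are:
19, 1
17, 3
17, 1, 1, 1
15, 5
15, 3, 1, 1
15, 1, 1, 1, 1, 1
13, 7
13, 5, 1, 1
13, 3, 3, 1
13, 3, 1, 1, 1, 1
13, 1, 1, 1, 1, 1, 1, 1
11, 9
…and 52 more, for 64 total.

64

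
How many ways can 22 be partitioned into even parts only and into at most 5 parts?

A partial list (first 12 by largest part):
22
20,2
18,4
18,2,2
16,6
16,4,2
16,2,2,2
14,8
14,6,2
14,4,4
14,4,2,2
14,2,2,2,2
…and 25 more, for 37 total.

37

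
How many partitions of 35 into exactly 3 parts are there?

102

Direct enumeration gives 102 partitions.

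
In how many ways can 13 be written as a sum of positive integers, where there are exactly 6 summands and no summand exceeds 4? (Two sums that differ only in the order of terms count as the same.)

Listing the qualifying partitions of 13:
1,1,1,2,4,4
1,1,1,3,3,4
1,1,2,2,3,4
1,2,2,2,2,4
1,1,2,3,3,3
1,2,2,2,3,3
2,2,2,2,2,3
Counting gives 7.

7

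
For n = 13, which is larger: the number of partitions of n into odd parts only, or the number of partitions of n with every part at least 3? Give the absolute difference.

8

Partitions of 13 into odd parts only: 18.
Partitions of 13 with every part at least 3: 10.
|18 − 10| = 8.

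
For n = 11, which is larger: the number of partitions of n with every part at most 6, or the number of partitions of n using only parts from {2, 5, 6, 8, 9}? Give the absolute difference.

Partitions of 11 with every part at most 6: 44.
Partitions of 11 using only parts from {2, 5, 6, 8, 9}: 3.
|44 − 3| = 41.

41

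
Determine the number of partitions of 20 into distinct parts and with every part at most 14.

54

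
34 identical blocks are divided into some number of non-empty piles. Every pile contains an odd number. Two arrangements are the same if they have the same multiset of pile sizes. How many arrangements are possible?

512

A full systematic count gives 512.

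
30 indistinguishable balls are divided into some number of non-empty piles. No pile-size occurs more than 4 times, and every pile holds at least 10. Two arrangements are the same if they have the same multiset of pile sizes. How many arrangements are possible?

Enumerating:
30
20 + 10
19 + 11
18 + 12
17 + 13
16 + 14
15 + 15
10 + 10 + 10

8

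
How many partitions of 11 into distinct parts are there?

12

They are:
11
1 + 10
2 + 9
3 + 8
1 + 2 + 8
4 + 7
1 + 3 + 7
5 + 6
1 + 4 + 6
2 + 3 + 6
2 + 4 + 5
1 + 2 + 3 + 5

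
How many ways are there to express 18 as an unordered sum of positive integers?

385

There are 385 such partitions.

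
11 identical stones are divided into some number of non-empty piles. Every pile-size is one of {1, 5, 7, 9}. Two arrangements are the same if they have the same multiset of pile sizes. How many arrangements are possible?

5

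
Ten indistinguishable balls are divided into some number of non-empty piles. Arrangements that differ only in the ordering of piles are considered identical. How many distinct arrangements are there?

42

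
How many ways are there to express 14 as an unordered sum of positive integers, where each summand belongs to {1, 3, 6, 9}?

Listing the qualifying partitions of 14:
1,1,3,9
1,1,1,1,1,9
1,1,6,6
1,1,3,3,6
1,1,1,1,1,3,6
1,1,1,1,1,1,1,1,6
1,1,3,3,3,3
1,1,1,1,1,3,3,3
1,1,1,1,1,1,1,1,3,3
1,1,1,1,1,1,1,1,1,1,1,3
1,1,1,1,1,1,1,1,1,1,1,1,1,1
Counting gives 11.

11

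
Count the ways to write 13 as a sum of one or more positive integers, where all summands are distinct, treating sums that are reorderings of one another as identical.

Listing the qualifying partitions of 13:
13
12+1
11+2
10+3
10+2+1
9+4
9+3+1
8+5
8+4+1
8+3+2
7+6
7+5+1
7+4+2
7+3+2+1
6+5+2
6+4+3
6+4+2+1
5+4+3+1

18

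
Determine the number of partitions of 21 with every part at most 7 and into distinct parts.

5

Listing the qualifying partitions of 21:
7+6+5+3
7+6+5+2+1
7+6+4+3+1
7+5+4+3+2
6+5+4+3+2+1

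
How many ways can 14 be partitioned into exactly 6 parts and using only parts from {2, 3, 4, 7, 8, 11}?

The partitions of 14 that satisfy the conditions:
2,2,2,2,2,4
2,2,2,2,3,3

2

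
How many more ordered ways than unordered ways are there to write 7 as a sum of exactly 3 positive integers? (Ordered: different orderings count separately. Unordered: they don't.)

11

Compositions: C(6,2) = 15.
Unordered (partitions into 3 parts): 4.
Difference: 15 − 4 = 11.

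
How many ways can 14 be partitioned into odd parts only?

Listing the qualifying partitions of 14:
1, 13
3, 11
1, 1, 1, 11
5, 9
1, 1, 3, 9
1, 1, 1, 1, 1, 9
7, 7
1, 1, 5, 7
1, 3, 3, 7
1, 1, 1, 1, 3, 7
1, 1, 1, 1, 1, 1, 1, 7
1, 3, 5, 5
1, 1, 1, 1, 5, 5
3, 3, 3, 5
1, 1, 1, 3, 3, 5
1, 1, 1, 1, 1, 1, 3, 5
1, 1, 1, 1, 1, 1, 1, 1, 1, 5
1, 1, 3, 3, 3, 3
1, 1, 1, 1, 1, 3, 3, 3
1, 1, 1, 1, 1, 1, 1, 1, 3, 3
1, 1, 1, 1, 1, 1, 1, 1, 1, 1, 1, 3
1, 1, 1, 1, 1, 1, 1, 1, 1, 1, 1, 1, 1, 1

22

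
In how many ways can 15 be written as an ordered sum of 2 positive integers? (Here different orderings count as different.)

14

By stars and bars with positive parts, the count is C(14,1) = 14.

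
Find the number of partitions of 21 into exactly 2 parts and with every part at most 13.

They are:
13,8
12,9
11,10
That's 3 in total.

3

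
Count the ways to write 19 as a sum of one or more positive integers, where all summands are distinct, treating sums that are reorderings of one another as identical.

54

A partial list (first 12 by largest part):
19
1, 18
2, 17
3, 16
1, 2, 16
4, 15
1, 3, 15
5, 14
1, 4, 14
2, 3, 14
6, 13
1, 5, 13
…and 42 more, for 54 total.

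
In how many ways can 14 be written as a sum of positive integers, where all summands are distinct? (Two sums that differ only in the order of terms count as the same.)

The partitions of 14 that satisfy the conditions:
14
13, 1
12, 2
11, 3
11, 2, 1
10, 4
10, 3, 1
9, 5
9, 4, 1
9, 3, 2
8, 6
8, 5, 1
8, 4, 2
8, 3, 2, 1
7, 6, 1
7, 5, 2
7, 4, 3
7, 4, 2, 1
6, 5, 3
6, 5, 2, 1
6, 4, 3, 1
5, 4, 3, 2

22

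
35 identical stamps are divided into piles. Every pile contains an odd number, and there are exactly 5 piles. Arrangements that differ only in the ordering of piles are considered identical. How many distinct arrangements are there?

Counting exhaustively, 84 partitions satisfy the conditions.

84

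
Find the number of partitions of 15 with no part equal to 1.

A partial list (first 12 by largest part):
15
2 + 13
3 + 12
4 + 11
2 + 2 + 11
5 + 10
2 + 3 + 10
6 + 9
2 + 4 + 9
3 + 3 + 9
2 + 2 + 2 + 9
7 + 8
…and 29 more, for 41 total.

41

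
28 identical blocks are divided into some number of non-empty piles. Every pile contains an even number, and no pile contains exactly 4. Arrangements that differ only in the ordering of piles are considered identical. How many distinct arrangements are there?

58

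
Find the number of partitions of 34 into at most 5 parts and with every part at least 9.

18

Enumerating:
34
25, 9
24, 10
23, 11
22, 12
21, 13
20, 14
19, 15
18, 16
17, 17
16, 9, 9
15, 10, 9
14, 11, 9
14, 10, 10
13, 12, 9
13, 11, 10
12, 12, 10
12, 11, 11
That's 18 in total.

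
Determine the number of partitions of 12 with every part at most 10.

Counting exhaustively, 75 partitions satisfy the conditions.

75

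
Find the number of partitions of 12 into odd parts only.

15

The partitions of 12 that satisfy the conditions:
11,1
9,3
9,1,1,1
7,5
7,3,1,1
7,1,1,1,1,1
5,5,1,1
5,3,3,1
5,3,1,1,1,1
5,1,1,1,1,1,1,1
3,3,3,3
3,3,3,1,1,1
3,3,1,1,1,1,1,1
3,1,1,1,1,1,1,1,1,1
1,1,1,1,1,1,1,1,1,1,1,1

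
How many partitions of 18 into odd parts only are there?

46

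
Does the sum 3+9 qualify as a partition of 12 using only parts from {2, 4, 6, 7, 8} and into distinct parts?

The parts sum to 12, and the condition 'each summand belongs to {2, 4, 6, 7, 8}' is violated.

No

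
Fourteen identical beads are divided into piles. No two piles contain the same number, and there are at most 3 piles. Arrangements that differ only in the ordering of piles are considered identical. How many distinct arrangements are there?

Enumerating:
14
13 + 1
12 + 2
11 + 3
11 + 2 + 1
10 + 4
10 + 3 + 1
9 + 5
9 + 4 + 1
9 + 3 + 2
8 + 6
8 + 5 + 1
8 + 4 + 2
7 + 6 + 1
7 + 5 + 2
7 + 4 + 3
6 + 5 + 3

17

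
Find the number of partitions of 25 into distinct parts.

Enumerating by decreasing first part gives 142 partitions in all.

142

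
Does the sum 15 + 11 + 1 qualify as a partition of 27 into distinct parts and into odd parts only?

Yes

The parts sum to 27, and the condition 'all summands are distinct' holds; the condition 'every summand is odd' holds.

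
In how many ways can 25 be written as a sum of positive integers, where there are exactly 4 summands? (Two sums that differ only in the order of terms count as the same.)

Systematic enumeration (by largest part, then next-largest, …) yields 120.

120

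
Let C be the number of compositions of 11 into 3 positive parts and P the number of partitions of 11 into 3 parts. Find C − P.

Compositions: C(10,2) = 45.
Partitions of 11 into exactly 3 parts: 10.
Difference: 45 − 10 = 35.

35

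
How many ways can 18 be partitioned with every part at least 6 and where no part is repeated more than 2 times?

5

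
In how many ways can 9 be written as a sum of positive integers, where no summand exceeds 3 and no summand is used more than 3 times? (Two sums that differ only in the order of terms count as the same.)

Enumerating:
3, 3, 3
3, 3, 2, 1
3, 3, 1, 1, 1
3, 2, 2, 2
3, 2, 2, 1, 1
2, 2, 2, 1, 1, 1
That's 6 in total.

6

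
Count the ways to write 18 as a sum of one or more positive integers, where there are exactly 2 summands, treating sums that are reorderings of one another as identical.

Listing the qualifying partitions of 18:
17 + 1
16 + 2
15 + 3
14 + 4
13 + 5
12 + 6
11 + 7
10 + 8
9 + 9

9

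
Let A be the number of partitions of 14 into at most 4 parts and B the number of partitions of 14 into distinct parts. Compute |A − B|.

25

Partitions of 14 into at most 4 parts: 47.
Partitions of 14 into distinct parts: 22.
|47 − 22| = 25.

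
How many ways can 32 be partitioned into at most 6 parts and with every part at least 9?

Listing the qualifying partitions of 32:
32
23,9
22,10
21,11
20,12
19,13
18,14
17,15
16,16
14,9,9
13,10,9
12,11,9
12,10,10
11,11,10
That's 14 in total.

14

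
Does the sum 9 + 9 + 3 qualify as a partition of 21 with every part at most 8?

No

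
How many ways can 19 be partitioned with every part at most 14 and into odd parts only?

50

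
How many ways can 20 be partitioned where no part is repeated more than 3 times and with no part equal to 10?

Direct enumeration gives 291 partitions.

291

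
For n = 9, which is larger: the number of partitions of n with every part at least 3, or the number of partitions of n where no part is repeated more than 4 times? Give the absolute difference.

Partitions of 9 with every part at least 3: 4.
Partitions of 9 where no part is repeated more than 4 times: 25.
|4 − 25| = 21.

21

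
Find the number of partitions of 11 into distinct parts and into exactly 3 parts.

5

Listing the qualifying partitions of 11:
1 + 2 + 8
1 + 3 + 7
1 + 4 + 6
2 + 3 + 6
2 + 4 + 5
Counting gives 5.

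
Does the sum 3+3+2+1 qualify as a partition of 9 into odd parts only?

No

The parts sum to 9, and the condition 'every summand is odd' is violated.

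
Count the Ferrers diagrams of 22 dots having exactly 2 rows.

11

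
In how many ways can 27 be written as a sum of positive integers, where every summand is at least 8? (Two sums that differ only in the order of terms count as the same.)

10

They are:
27
19+8
18+9
17+10
16+11
15+12
14+13
11+8+8
10+9+8
9+9+9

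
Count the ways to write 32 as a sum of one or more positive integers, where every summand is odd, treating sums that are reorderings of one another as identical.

390

Systematic enumeration (by largest part, then next-largest, …) yields 390.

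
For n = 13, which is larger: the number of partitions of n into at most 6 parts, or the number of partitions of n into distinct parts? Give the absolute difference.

Partitions of 13 into at most 6 parts: 71.
Partitions of 13 into distinct parts: 18.
|71 − 18| = 53.

53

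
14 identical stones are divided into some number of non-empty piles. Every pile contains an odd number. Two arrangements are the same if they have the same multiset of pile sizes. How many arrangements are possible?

Listing the qualifying partitions of 14:
1,13
3,11
1,1,1,11
5,9
1,1,3,9
1,1,1,1,1,9
7,7
1,1,5,7
1,3,3,7
1,1,1,1,3,7
1,1,1,1,1,1,1,7
1,3,5,5
1,1,1,1,5,5
3,3,3,5
1,1,1,3,3,5
1,1,1,1,1,1,3,5
1,1,1,1,1,1,1,1,1,5
1,1,3,3,3,3
1,1,1,1,1,3,3,3
1,1,1,1,1,1,1,1,3,3
1,1,1,1,1,1,1,1,1,1,1,3
1,1,1,1,1,1,1,1,1,1,1,1,1,1

22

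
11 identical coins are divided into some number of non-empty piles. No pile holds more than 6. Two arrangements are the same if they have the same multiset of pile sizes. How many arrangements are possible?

44

A partial list (first 12 by largest part):
6 + 5
6 + 4 + 1
6 + 3 + 2
6 + 3 + 1 + 1
6 + 2 + 2 + 1
6 + 2 + 1 + 1 + 1
6 + 1 + 1 + 1 + 1 + 1
5 + 5 + 1
5 + 4 + 2
5 + 4 + 1 + 1
5 + 3 + 3
5 + 3 + 2 + 1
…and 32 more, for 44 total.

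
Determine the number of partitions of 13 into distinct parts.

Enumerating:
13
12+1
11+2
10+3
10+2+1
9+4
9+3+1
8+5
8+4+1
8+3+2
7+6
7+5+1
7+4+2
7+3+2+1
6+5+2
6+4+3
6+4+2+1
5+4+3+1

18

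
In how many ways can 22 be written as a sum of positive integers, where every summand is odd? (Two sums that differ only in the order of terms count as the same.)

89

Direct enumeration gives 89 partitions.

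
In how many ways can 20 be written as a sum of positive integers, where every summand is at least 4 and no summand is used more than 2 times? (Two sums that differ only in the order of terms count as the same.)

Listing the qualifying partitions of 20:
20
4,16
5,15
6,14
7,13
8,12
4,4,12
9,11
4,5,11
10,10
4,6,10
5,5,10
4,7,9
5,6,9
4,8,8
5,7,8
6,6,8
6,7,7
4,4,5,7
4,4,6,6
4,5,5,6

21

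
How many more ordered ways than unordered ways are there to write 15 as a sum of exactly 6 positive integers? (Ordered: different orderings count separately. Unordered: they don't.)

Compositions: C(14,5) = 2002.
Partitions of 15 into exactly 6 parts: 26.
Difference: 2002 − 26 = 1976.

1976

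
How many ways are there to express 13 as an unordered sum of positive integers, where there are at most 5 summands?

There are too many to list fully; the first 12 (by largest part) are:
13
1+12
2+11
1+1+11
3+10
1+2+10
1+1+1+10
4+9
1+3+9
2+2+9
1+1+2+9
1+1+1+1+9
…and 45 more, for 57 total.

57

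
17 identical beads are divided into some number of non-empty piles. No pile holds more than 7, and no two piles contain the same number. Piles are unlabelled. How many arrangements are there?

7

Enumerating:
7+6+4
7+6+3+1
7+5+4+1
7+5+3+2
7+4+3+2+1
6+5+4+2
6+5+3+2+1
That's 7 in total.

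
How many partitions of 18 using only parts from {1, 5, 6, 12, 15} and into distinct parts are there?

2

They are:
12, 6
12, 5, 1
That's 2 in total.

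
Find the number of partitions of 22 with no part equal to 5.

705

There are 705 such partitions.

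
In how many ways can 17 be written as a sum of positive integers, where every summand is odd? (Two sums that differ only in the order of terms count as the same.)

There are too many to list fully; the first 12 (by largest part) are:
17
1, 1, 15
1, 3, 13
1, 1, 1, 1, 13
1, 5, 11
3, 3, 11
1, 1, 1, 3, 11
1, 1, 1, 1, 1, 1, 11
1, 7, 9
3, 5, 9
1, 1, 1, 5, 9
1, 1, 3, 3, 9
…and 26 more, for 38 total.

38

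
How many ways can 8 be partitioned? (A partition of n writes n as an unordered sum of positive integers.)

Listing the qualifying partitions of 8:
8
7,1
6,2
6,1,1
5,3
5,2,1
5,1,1,1
4,4
4,3,1
4,2,2
4,2,1,1
4,1,1,1,1
3,3,2
3,3,1,1
3,2,2,1
3,2,1,1,1
3,1,1,1,1,1
2,2,2,2
2,2,2,1,1
2,2,1,1,1,1
2,1,1,1,1,1,1
1,1,1,1,1,1,1,1
That's 22 in total.

22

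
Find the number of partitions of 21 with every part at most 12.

725

Direct enumeration gives 725 partitions.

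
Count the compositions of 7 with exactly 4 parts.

20

A composition of 7 into 4 positive parts is chosen by placing 3 dividers among the 6 gaps between 7 units: C(6,3) = 20.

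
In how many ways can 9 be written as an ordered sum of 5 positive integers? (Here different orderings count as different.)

A composition of 9 into 5 positive parts is chosen by placing 4 dividers among the 8 gaps between 9 units: C(8,4) = 70.

70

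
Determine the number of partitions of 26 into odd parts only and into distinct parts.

Listing the qualifying partitions of 26:
25, 1
23, 3
21, 5
19, 7
17, 9
17, 5, 3, 1
15, 11
15, 7, 3, 1
13, 9, 3, 1
13, 7, 5, 1
11, 9, 5, 1
11, 7, 5, 3

12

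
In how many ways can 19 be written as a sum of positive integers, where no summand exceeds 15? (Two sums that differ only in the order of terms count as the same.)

Systematic enumeration (by largest part, then next-largest, …) yields 483.

483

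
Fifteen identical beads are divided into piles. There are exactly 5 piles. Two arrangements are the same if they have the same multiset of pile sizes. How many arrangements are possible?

There are too many to list fully; the first 12 (by largest part) are:
11, 1, 1, 1, 1
10, 2, 1, 1, 1
9, 3, 1, 1, 1
9, 2, 2, 1, 1
8, 4, 1, 1, 1
8, 3, 2, 1, 1
8, 2, 2, 2, 1
7, 5, 1, 1, 1
7, 4, 2, 1, 1
7, 3, 3, 1, 1
7, 3, 2, 2, 1
7, 2, 2, 2, 2
…and 18 more, for 30 total.

30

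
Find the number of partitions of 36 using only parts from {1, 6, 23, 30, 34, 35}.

14

Listing the qualifying partitions of 36:
1 + 35
1 + 1 + 34
6 + 30
1 + 1 + 1 + 1 + 1 + 1 + 30
1 + 6 + 6 + 23
1 + 1 + 1 + 1 + 1 + 1 + 1 + 6 + 23
1 + 1 + 1 + 1 + 1 + 1 + 1 + 1 + 1 + 1 + 1 + 1 + 1 + 23
6 + 6 + 6 + 6 + 6 + 6
1 + 1 + 1 + 1 + 1 + 1 + 6 + 6 + 6 + 6 + 6
1 + 1 + 1 + 1 + 1 + 1 + 1 + 1 + 1 + 1 + 1 + 1 + 6 + 6 + 6 + 6
1 + 1 + 1 + 1 + 1 + 1 + 1 + 1 + 1 + 1 + 1 + 1 + 1 + 1 + 1 + 1 + 1 + 1 + 6 + 6 + 6
1 + 1 + 1 + 1 + 1 + 1 + 1 + 1 + 1 + 1 + 1 + 1 + 1 + 1 + 1 + 1 + 1 + 1 + 1 + 1 + 1 + 1 + 1 + 1 + 6 + 6
1 + 1 + 1 + 1 + 1 + 1 + 1 + 1 + 1 + 1 + 1 + 1 + 1 + 1 + 1 + 1 + 1 + 1 + 1 + 1 + 1 + 1 + 1 + 1 + 1 + 1 + 1 + 1 + 1 + 1 + 6
1 + 1 + 1 + 1 + 1 + 1 + 1 + 1 + 1 + 1 + 1 + 1 + 1 + 1 + 1 + 1 + 1 + 1 + 1 + 1 + 1 + 1 + 1 + 1 + 1 + 1 + 1 + 1 + 1 + 1 + 1 + 1 + 1 + 1 + 1 + 1
Counting gives 14.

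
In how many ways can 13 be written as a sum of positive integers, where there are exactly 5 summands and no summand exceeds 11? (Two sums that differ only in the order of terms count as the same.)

18

They are:
1 + 1 + 1 + 1 + 9
1 + 1 + 1 + 2 + 8
1 + 1 + 1 + 3 + 7
1 + 1 + 2 + 2 + 7
1 + 1 + 1 + 4 + 6
1 + 1 + 2 + 3 + 6
1 + 2 + 2 + 2 + 6
1 + 1 + 1 + 5 + 5
1 + 1 + 2 + 4 + 5
1 + 1 + 3 + 3 + 5
1 + 2 + 2 + 3 + 5
2 + 2 + 2 + 2 + 5
1 + 1 + 3 + 4 + 4
1 + 2 + 2 + 4 + 4
1 + 2 + 3 + 3 + 4
2 + 2 + 2 + 3 + 4
1 + 3 + 3 + 3 + 3
2 + 2 + 3 + 3 + 3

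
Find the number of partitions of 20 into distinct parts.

64

A partial list (first 12 by largest part):
20
19,1
18,2
17,3
17,2,1
16,4
16,3,1
15,5
15,4,1
15,3,2
14,6
14,5,1
…and 52 more, for 64 total.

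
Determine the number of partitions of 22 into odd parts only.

89

Systematic enumeration (by largest part, then next-largest, …) yields 89.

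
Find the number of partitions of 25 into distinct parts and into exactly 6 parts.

5

Listing the qualifying partitions of 25:
10 + 5 + 4 + 3 + 2 + 1
9 + 6 + 4 + 3 + 2 + 1
8 + 7 + 4 + 3 + 2 + 1
8 + 6 + 5 + 3 + 2 + 1
7 + 6 + 5 + 4 + 2 + 1
Counting gives 5.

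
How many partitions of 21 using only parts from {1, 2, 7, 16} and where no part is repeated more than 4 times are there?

5

They are:
16, 2, 2, 1
16, 2, 1, 1, 1
7, 7, 7
7, 7, 2, 2, 2, 1
7, 7, 2, 2, 1, 1, 1
That's 5 in total.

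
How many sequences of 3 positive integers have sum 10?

36

Place 2 bars in the 9 internal gaps of a row of 10 dots: C(9,2) = 36.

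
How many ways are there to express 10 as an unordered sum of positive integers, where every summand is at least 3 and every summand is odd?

2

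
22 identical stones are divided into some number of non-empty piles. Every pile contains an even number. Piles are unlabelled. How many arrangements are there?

56

There are too many to list fully; the first 12 (by largest part) are:
22
20,2
18,4
18,2,2
16,6
16,4,2
16,2,2,2
14,8
14,6,2
14,4,4
14,4,2,2
14,2,2,2,2
…and 44 more, for 56 total.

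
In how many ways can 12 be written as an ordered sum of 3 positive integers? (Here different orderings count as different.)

55

Equivalently, choose which 2 of the 11 gaps become plus signs: C(11,2) = 55.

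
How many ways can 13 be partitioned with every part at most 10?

A full systematic count gives 97.

97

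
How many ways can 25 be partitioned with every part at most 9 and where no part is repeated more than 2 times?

Systematic enumeration (by largest part, then next-largest, …) yields 212.

212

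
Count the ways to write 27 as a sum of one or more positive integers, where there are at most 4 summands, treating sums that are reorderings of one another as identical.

225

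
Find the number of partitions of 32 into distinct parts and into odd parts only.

23

They are:
31,1
29,3
27,5
25,7
23,9
23,5,3,1
21,11
21,7,3,1
19,13
19,9,3,1
19,7,5,1
17,15
17,11,3,1
17,9,5,1
17,7,5,3
15,13,3,1
15,11,5,1
15,9,7,1
15,9,5,3
13,11,7,1
13,11,5,3
13,9,7,3
11,9,7,5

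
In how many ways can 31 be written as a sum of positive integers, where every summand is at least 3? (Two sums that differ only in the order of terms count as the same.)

There are 391 such partitions.

391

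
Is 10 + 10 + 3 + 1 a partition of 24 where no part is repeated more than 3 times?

Yes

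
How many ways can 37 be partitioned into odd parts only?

Direct enumeration gives 760 partitions.

760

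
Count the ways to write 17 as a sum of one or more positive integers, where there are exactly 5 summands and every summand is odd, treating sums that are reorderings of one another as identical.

10

The partitions of 17 that satisfy the conditions:
13 + 1 + 1 + 1 + 1
11 + 3 + 1 + 1 + 1
9 + 5 + 1 + 1 + 1
9 + 3 + 3 + 1 + 1
7 + 7 + 1 + 1 + 1
7 + 5 + 3 + 1 + 1
7 + 3 + 3 + 3 + 1
5 + 5 + 5 + 1 + 1
5 + 5 + 3 + 3 + 1
5 + 3 + 3 + 3 + 3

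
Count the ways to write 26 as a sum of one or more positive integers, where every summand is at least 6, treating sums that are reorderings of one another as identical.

21

Enumerating:
26
6 + 20
7 + 19
8 + 18
9 + 17
10 + 16
11 + 15
12 + 14
6 + 6 + 14
13 + 13
6 + 7 + 13
6 + 8 + 12
7 + 7 + 12
6 + 9 + 11
7 + 8 + 11
6 + 10 + 10
7 + 9 + 10
8 + 8 + 10
8 + 9 + 9
6 + 6 + 6 + 8
6 + 6 + 7 + 7
Counting gives 21.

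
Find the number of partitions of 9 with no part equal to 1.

The partitions of 9 that satisfy the conditions:
9
7, 2
6, 3
5, 4
5, 2, 2
4, 3, 2
3, 3, 3
3, 2, 2, 2

8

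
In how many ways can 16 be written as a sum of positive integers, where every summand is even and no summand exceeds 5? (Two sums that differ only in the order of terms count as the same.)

5

Enumerating:
4,4,4,4
2,2,4,4,4
2,2,2,2,4,4
2,2,2,2,2,2,4
2,2,2,2,2,2,2,2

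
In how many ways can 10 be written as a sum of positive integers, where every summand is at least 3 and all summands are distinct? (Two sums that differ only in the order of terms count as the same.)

They are:
10
3 + 7
4 + 6
That's 3 in total.

3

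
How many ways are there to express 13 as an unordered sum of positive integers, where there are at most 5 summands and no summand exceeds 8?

A partial list (first 12 by largest part):
8+5
8+4+1
8+3+2
8+3+1+1
8+2+2+1
8+2+1+1+1
7+6
7+5+1
7+4+2
7+4+1+1
7+3+3
7+3+2+1
…and 33 more, for 45 total.

45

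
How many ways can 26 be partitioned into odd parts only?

165

A full systematic count gives 165.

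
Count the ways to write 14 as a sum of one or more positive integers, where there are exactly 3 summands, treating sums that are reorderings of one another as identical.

They are:
12 + 1 + 1
11 + 2 + 1
10 + 3 + 1
10 + 2 + 2
9 + 4 + 1
9 + 3 + 2
8 + 5 + 1
8 + 4 + 2
8 + 3 + 3
7 + 6 + 1
7 + 5 + 2
7 + 4 + 3
6 + 6 + 2
6 + 5 + 3
6 + 4 + 4
5 + 5 + 4
That's 16 in total.

16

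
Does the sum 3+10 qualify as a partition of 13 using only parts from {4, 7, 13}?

No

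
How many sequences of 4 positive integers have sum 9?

56

Place 3 bars in the 8 internal gaps of a row of 9 dots: C(8,3) = 56.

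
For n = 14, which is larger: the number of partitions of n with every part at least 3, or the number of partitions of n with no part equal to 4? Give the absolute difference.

80

Partitions of 14 with every part at least 3: 13.
Partitions of 14 with no part equal to 4: 93.
|13 − 93| = 80.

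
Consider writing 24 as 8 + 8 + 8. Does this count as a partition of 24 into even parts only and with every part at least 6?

Yes

The parts sum to 24, and the condition 'every summand is even' holds; the condition 'every summand is at least 6' holds.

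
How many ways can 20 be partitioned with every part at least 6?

8

Listing the qualifying partitions of 20:
20
14, 6
13, 7
12, 8
11, 9
10, 10
8, 6, 6
7, 7, 6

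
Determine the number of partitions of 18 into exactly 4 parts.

There are too many to list fully; the first 12 (by largest part) are:
15, 1, 1, 1
14, 2, 1, 1
13, 3, 1, 1
13, 2, 2, 1
12, 4, 1, 1
12, 3, 2, 1
12, 2, 2, 2
11, 5, 1, 1
11, 4, 2, 1
11, 3, 3, 1
11, 3, 2, 2
10, 6, 1, 1
…and 35 more, for 47 total.

47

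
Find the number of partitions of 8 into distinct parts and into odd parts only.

2

Enumerating:
7, 1
5, 3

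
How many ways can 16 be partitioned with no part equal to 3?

130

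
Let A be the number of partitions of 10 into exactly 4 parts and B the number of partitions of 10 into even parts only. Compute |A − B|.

Partitions of 10 into exactly 4 parts: 9.
Partitions of 10 into even parts only: 7.
|9 − 7| = 2.

2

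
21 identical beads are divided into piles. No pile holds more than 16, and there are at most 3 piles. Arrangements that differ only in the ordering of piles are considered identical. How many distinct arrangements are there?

39

A partial list (first 12 by largest part):
5,16
1,4,16
2,3,16
6,15
1,5,15
2,4,15
3,3,15
7,14
1,6,14
2,5,14
3,4,14
8,13
…and 27 more, for 39 total.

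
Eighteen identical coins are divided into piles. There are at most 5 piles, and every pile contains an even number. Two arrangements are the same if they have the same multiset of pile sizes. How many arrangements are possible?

23

They are:
18
2+16
4+14
2+2+14
6+12
2+4+12
2+2+2+12
8+10
2+6+10
4+4+10
2+2+4+10
2+2+2+2+10
2+8+8
4+6+8
2+2+6+8
2+4+4+8
2+2+2+4+8
6+6+6
2+4+6+6
2+2+2+6+6
4+4+4+6
2+2+4+4+6
2+4+4+4+4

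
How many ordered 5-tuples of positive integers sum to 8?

35

By stars and bars with positive parts, the count is C(7,4) = 35.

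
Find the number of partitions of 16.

Systematic enumeration (by largest part, then next-largest, …) yields 231.

231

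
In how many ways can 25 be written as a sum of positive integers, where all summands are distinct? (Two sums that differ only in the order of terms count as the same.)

There are 142 such partitions.

142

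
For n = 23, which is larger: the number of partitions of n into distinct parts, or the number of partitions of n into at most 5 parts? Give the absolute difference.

Partitions of 23 into distinct parts: 104.
Partitions of 23 into at most 5 parts: 291.
|104 − 291| = 187.

187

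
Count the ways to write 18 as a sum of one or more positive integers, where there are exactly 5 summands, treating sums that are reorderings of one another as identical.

A partial list (first 12 by largest part):
1, 1, 1, 1, 14
1, 1, 1, 2, 13
1, 1, 1, 3, 12
1, 1, 2, 2, 12
1, 1, 1, 4, 11
1, 1, 2, 3, 11
1, 2, 2, 2, 11
1, 1, 1, 5, 10
1, 1, 2, 4, 10
1, 1, 3, 3, 10
1, 2, 2, 3, 10
2, 2, 2, 2, 10
…and 45 more, for 57 total.

57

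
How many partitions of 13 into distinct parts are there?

Enumerating:
13
1 + 12
2 + 11
3 + 10
1 + 2 + 10
4 + 9
1 + 3 + 9
5 + 8
1 + 4 + 8
2 + 3 + 8
6 + 7
1 + 5 + 7
2 + 4 + 7
1 + 2 + 3 + 7
2 + 5 + 6
3 + 4 + 6
1 + 2 + 4 + 6
1 + 3 + 4 + 5

18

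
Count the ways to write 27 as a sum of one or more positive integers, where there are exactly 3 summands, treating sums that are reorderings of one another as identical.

61

A partial list (first 12 by largest part):
25,1,1
24,2,1
23,3,1
23,2,2
22,4,1
22,3,2
21,5,1
21,4,2
21,3,3
20,6,1
20,5,2
20,4,3
…and 49 more, for 61 total.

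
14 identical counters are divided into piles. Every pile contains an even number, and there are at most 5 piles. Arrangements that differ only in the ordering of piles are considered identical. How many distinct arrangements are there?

13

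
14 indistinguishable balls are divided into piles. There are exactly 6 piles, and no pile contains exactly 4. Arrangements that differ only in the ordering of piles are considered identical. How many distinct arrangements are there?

13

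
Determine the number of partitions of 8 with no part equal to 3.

15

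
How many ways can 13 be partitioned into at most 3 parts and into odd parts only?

6

Enumerating:
13
11+1+1
9+3+1
7+5+1
7+3+3
5+5+3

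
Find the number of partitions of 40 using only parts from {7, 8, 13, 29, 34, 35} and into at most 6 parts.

The partitions of 40 that satisfy the conditions:
13,13,7,7
8,8,8,8,8
Counting gives 2.

2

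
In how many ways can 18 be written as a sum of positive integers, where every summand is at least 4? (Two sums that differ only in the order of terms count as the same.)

They are:
18
14 + 4
13 + 5
12 + 6
11 + 7
10 + 8
10 + 4 + 4
9 + 9
9 + 5 + 4
8 + 6 + 4
8 + 5 + 5
7 + 7 + 4
7 + 6 + 5
6 + 6 + 6
6 + 4 + 4 + 4
5 + 5 + 4 + 4
That's 16 in total.

16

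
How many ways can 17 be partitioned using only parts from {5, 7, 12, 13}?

The partitions of 17 that satisfy the conditions:
12 + 5
7 + 5 + 5

2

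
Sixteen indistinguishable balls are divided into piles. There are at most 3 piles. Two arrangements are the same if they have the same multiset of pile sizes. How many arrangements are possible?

30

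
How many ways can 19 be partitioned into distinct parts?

There are too many to list fully; the first 12 (by largest part) are:
19
18+1
17+2
16+3
16+2+1
15+4
15+3+1
14+5
14+4+1
14+3+2
13+6
13+5+1
…and 42 more, for 54 total.

54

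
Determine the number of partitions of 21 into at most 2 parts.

11

They are:
21
20+1
19+2
18+3
17+4
16+5
15+6
14+7
13+8
12+9
11+10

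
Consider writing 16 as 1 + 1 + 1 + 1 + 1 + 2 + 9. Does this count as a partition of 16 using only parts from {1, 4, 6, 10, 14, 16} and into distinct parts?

No

The parts sum to 16, and the condition 'each summand belongs to {1, 4, 6, 10, 14, 16}' is violated.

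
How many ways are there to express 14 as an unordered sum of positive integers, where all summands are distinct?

22

Listing the qualifying partitions of 14:
14
1, 13
2, 12
3, 11
1, 2, 11
4, 10
1, 3, 10
5, 9
1, 4, 9
2, 3, 9
6, 8
1, 5, 8
2, 4, 8
1, 2, 3, 8
1, 6, 7
2, 5, 7
3, 4, 7
1, 2, 4, 7
3, 5, 6
1, 2, 5, 6
1, 3, 4, 6
2, 3, 4, 5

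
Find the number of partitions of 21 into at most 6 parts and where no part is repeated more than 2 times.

Counting exhaustively, 228 partitions satisfy the conditions.

228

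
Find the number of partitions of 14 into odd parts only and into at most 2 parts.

4

They are:
13,1
11,3
9,5
7,7
That's 4 in total.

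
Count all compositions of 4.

8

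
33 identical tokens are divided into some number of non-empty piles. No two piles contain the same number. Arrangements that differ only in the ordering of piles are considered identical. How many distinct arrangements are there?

448

Enumerating by decreasing first part gives 448 partitions in all.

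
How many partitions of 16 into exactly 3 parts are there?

21

Listing the qualifying partitions of 16:
14 + 1 + 1
13 + 2 + 1
12 + 3 + 1
12 + 2 + 2
11 + 4 + 1
11 + 3 + 2
10 + 5 + 1
10 + 4 + 2
10 + 3 + 3
9 + 6 + 1
9 + 5 + 2
9 + 4 + 3
8 + 7 + 1
8 + 6 + 2
8 + 5 + 3
8 + 4 + 4
7 + 7 + 2
7 + 6 + 3
7 + 5 + 4
6 + 6 + 4
6 + 5 + 5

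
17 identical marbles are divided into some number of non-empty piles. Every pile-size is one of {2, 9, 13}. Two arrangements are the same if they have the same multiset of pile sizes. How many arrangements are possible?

2

The partitions of 17 that satisfy the conditions:
13 + 2 + 2
9 + 2 + 2 + 2 + 2
That's 2 in total.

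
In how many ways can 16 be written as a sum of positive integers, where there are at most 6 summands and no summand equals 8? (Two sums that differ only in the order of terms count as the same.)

A full systematic count gives 118.

118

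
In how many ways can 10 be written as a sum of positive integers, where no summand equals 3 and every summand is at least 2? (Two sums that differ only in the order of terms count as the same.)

The partitions of 10 that satisfy the conditions:
10
2, 8
4, 6
2, 2, 6
5, 5
2, 4, 4
2, 2, 2, 4
2, 2, 2, 2, 2

8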